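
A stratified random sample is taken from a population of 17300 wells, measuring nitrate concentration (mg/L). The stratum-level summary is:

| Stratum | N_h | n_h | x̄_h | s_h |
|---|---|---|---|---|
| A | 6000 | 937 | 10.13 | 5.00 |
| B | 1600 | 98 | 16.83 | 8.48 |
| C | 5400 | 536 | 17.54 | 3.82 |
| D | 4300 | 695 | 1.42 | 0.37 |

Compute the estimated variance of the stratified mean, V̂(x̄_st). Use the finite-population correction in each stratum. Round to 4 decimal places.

V̂(x̄_st) ≈ 0.0110

V̂(x̄_st) = Σ W_h² (1 − n_h/N_h) s_h²/n_h, with W_h = N_h/N and N = 17300:
  stratum A: (6000/17300)²·(1 − 937/6000)·5.00²/937 = 0.00270812
  stratum B: (1600/17300)²·(1 − 98/1600)·8.48²/98 = 0.00589201
  stratum C: (5400/17300)²·(1 − 536/5400)·3.82²/536 = 0.00238923
  stratum D: (4300/17300)²·(1 − 695/4300)·0.37²/695 = 1.02023e-05
V̂(x̄_st) = 0.0109996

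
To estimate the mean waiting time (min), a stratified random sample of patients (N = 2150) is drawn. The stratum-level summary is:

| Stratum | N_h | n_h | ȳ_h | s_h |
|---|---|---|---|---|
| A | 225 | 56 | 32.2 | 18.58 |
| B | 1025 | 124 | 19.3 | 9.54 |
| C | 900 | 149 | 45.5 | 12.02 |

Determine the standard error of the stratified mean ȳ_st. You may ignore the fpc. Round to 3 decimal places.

SE(ȳ_st) ≈ 0.636

V̂(ȳ_st) = Σ W_h² s_h²/n_h, with W_h = N_h/N and N = 2150:
  stratum A: (225/2150)²·18.58²/56 = 0.0675136
  stratum B: (1025/2150)²·9.54²/124 = 0.166819
  stratum C: (900/2150)²·12.02²/149 = 0.169915
V̂(ȳ_st) = 0.404247
SE(ȳ_st) = √0.404247 = 0.635805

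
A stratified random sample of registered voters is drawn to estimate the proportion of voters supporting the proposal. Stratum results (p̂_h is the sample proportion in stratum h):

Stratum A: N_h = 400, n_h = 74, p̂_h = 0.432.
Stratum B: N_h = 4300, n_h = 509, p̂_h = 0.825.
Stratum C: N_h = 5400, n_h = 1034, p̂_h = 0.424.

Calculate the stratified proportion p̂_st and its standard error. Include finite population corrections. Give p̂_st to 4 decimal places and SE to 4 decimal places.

p̂_st ≈ 0.5950, SE ≈ 0.0102

N = 10100; stratum weights W_h = N_h/N.
p̂_st = Σ W_h p̂_h = (400·0.432 + 4300·0.825 + 5400·0.424)/10100 = 0.59504
V̂(p̂_st) = Σ W_h² (1 − n_h/N_h) p̂_h(1−p̂_h)/(n_h−1):
  stratum A: (400/10100)²·(1 − 74/400)·0.432·0.568/73 = 4.29679e-06
  stratum B: (4300/10100)²·(1 − 509/4300)·0.825·0.175/508 = 4.54159e-05
  stratum C: (5400/10100)²·(1 − 1034/5400)·0.424·0.576/1033 = 5.46415e-05
V̂(p̂_st) = 0.000104354; SE = √V̂ = 0.0102154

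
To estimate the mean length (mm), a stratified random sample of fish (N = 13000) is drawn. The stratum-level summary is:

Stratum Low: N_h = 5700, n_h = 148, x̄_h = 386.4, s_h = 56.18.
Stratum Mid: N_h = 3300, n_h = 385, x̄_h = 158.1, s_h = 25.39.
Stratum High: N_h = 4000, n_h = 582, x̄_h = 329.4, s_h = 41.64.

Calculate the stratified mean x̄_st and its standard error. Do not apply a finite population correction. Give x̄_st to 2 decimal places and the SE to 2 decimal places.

x̄_st ≈ 310.91, SE ≈ 2.12

x̄_st = Σ W_h x̄_h = (5700·386.4 + 3300·158.1 + 4000·329.4)/13000 = 310.90846
V̂(x̄_st) = Σ W_h² s_h²/n_h, with W_h = N_h/N and N = 13000:
  stratum Low: (5700/13000)²·56.18²/148 = 4.09982
  stratum Mid: (3300/13000)²·25.39²/385 = 0.107896
  stratum High: (4000/13000)²·41.64²/582 = 0.282054
V̂(x̄_st) = 4.48977
SE(x̄_st) = √4.48977 = 2.11891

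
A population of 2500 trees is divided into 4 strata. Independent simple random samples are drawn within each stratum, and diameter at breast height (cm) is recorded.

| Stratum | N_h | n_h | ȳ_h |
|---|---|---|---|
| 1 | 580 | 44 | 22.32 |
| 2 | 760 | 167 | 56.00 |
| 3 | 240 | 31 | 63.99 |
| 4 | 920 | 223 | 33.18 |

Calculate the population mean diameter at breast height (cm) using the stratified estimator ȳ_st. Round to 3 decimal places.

N = Σ N_h = 2500. Stratum weights W_h = N_h/N.
ȳ_st = (580·22.32 + 760·56.00 + 240·63.99 + 920·33.18) / 2500 = 40.55552

ȳ_st ≈ 40.556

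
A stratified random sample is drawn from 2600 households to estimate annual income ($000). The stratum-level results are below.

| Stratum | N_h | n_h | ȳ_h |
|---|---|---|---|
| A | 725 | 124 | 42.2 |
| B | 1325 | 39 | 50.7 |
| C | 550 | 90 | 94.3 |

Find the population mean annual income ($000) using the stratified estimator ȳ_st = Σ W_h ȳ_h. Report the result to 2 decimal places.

N = Σ N_h = 2600. Stratum weights W_h = N_h/N.
ȳ_st = (725·42.2 + 1325·50.7 + 550·94.3) / 2600 = 57.5529

ȳ_st ≈ 57.55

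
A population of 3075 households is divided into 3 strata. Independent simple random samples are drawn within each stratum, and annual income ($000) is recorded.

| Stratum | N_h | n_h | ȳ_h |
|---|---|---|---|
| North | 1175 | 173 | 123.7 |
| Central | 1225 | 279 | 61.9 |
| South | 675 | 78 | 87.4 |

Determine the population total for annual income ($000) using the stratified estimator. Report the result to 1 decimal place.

τ̂_st = Σ N_h ȳ_h = 1175·123.7 + 1225·61.9 + 675·87.4 = 280170.0

τ̂_st ≈ 280170.0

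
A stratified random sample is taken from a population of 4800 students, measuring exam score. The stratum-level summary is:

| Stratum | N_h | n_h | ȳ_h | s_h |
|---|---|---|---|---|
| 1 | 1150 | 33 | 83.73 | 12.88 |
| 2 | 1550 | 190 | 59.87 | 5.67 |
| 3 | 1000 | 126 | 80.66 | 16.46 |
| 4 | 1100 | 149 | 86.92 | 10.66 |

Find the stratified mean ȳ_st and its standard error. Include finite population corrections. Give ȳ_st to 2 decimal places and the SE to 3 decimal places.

ȳ_st = Σ W_h ȳ_h = (1150·83.73 + 1550·59.87 + 1000·80.66 + 1100·86.92)/4800 = 76.11667
V̂(ȳ_st) = Σ W_h² (1 − n_h/N_h) s_h²/n_h, with W_h = N_h/N and N = 4800:
  stratum 1: (1150/4800)²·(1 − 33/1150)·12.88²/33 = 0.280276
  stratum 2: (1550/4800)²·(1 − 190/1550)·5.67²/190 = 0.0154811
  stratum 3: (1000/4800)²·(1 − 126/1000)·16.46²/126 = 0.0815677
  stratum 4: (1100/4800)²·(1 − 149/1100)·10.66²/149 = 0.0346273
V̂(ȳ_st) = 0.411952
SE(ȳ_st) = √0.411952 = 0.641835

ȳ_st ≈ 76.12, SE ≈ 0.642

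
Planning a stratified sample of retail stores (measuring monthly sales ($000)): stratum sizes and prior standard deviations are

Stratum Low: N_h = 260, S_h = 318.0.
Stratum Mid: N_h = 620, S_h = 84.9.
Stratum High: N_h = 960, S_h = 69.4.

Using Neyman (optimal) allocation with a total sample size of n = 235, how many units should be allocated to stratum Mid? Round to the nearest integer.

61

Neyman allocation: n_h = n · N_h S_h / Σ N_i S_i, with n = 235.
  stratum Low: N_h·S_h = 260·318.0 = 82680.00
  stratum Mid: N_h·S_h = 620·84.9 = 52638.00
  stratum High: N_h·S_h = 960·69.4 = 66624.00
Σ N_h S_h = 201942.00
n for stratum Mid = 235·52638.00/201942.00 = 61.255 → 61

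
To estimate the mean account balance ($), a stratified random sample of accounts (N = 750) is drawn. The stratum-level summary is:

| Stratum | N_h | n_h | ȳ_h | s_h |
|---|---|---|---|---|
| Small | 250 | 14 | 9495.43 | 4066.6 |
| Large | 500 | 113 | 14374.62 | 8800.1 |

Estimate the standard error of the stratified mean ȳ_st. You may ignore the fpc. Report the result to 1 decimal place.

SE(ȳ_st) ≈ 660.2

V̂(ȳ_st) = Σ W_h² s_h²/n_h, with W_h = N_h/N and N = 750:
  stratum Small: (250/750)²·4066.6²/14 = 131248
  stratum Large: (500/750)²·8800.1²/113 = 304589
V̂(ȳ_st) = 435837
SE(ȳ_st) = √435837 = 660.179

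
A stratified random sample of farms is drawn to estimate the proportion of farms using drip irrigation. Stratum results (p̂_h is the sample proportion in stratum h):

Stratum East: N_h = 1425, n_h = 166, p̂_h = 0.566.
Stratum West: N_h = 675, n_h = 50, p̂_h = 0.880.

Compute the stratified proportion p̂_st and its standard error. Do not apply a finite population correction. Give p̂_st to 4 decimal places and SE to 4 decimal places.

N = 2100; stratum weights W_h = N_h/N.
p̂_st = Σ W_h p̂_h = (1425·0.566 + 675·0.880)/2100 = 0.66693
V̂(p̂_st) = Σ W_h² p̂_h(1−p̂_h)/(n_h−1):
  stratum East: (1425/2100)²·0.566·0.434/165 = 0.000685509
  stratum West: (675/2100)²·0.880·0.120/49 = 0.000222657
V̂(p̂_st) = 0.000908167; SE = √V̂ = 0.0301358

p̂_st ≈ 0.6669, SE ≈ 0.0301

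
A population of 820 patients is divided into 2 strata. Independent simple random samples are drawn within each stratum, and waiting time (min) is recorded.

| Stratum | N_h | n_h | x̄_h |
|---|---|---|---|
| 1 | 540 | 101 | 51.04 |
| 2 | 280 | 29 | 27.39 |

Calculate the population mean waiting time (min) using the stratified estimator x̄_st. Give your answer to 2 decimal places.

x̄_st ≈ 42.96

N = Σ N_h = 820. Stratum weights W_h = N_h/N.
x̄_st = (540·51.04 + 280·27.39) / 820 = 42.9644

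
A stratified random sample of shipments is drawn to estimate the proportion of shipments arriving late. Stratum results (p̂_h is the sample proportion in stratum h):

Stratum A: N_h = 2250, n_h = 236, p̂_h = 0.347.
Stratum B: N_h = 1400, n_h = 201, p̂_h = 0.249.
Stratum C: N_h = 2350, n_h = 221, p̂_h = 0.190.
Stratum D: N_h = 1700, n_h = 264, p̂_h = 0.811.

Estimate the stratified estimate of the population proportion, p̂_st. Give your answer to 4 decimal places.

p̂_st ≈ 0.3837

N = 7700; stratum weights W_h = N_h/N.
p̂_st = Σ W_h p̂_h = (2250·0.347 + 1400·0.249 + 2350·0.190 + 1700·0.811)/7700 = 0.38371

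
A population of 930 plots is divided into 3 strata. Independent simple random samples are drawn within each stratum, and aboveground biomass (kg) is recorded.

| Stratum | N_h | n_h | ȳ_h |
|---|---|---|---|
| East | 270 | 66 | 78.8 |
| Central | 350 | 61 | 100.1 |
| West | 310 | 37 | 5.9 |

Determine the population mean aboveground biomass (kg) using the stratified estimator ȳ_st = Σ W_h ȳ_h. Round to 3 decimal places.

ȳ_st ≈ 62.516

N = Σ N_h = 930. Stratum weights W_h = N_h/N.
ȳ_st = (270·78.8 + 350·100.1 + 310·5.9) / 930 = 62.51613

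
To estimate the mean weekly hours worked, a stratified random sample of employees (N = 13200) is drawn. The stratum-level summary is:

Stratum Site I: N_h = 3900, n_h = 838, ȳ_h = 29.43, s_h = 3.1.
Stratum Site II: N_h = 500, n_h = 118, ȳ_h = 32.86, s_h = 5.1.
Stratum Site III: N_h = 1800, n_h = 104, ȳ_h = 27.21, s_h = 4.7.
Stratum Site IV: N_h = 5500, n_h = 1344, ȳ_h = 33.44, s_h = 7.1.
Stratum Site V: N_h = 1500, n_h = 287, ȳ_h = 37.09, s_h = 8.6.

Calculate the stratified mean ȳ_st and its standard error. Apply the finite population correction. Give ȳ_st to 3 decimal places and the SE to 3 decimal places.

ȳ_st ≈ 31.798, SE ≈ 0.111

ȳ_st = Σ W_h ȳ_h = (3900·29.43 + 500·32.86 + 1800·27.21 + 5500·33.44 + 1500·37.09)/13200 = 31.79848
V̂(ȳ_st) = Σ W_h² (1 − n_h/N_h) s_h²/n_h, with W_h = N_h/N and N = 13200:
  stratum Site I: (3900/13200)²·(1 − 838/3900)·3.1²/838 = 0.000785962
  stratum Site II: (500/13200)²·(1 − 118/500)·5.1²/118 = 0.000241626
  stratum Site III: (1800/13200)²·(1 − 104/1800)·4.7²/104 = 0.00372146
  stratum Site IV: (5500/13200)²·(1 − 1344/5500)·7.1²/1344 = 0.00492048
  stratum Site V: (1500/13200)²·(1 − 287/1500)·8.6²/287 = 0.00269103
V̂(ȳ_st) = 0.0123606
SE(ȳ_st) = √0.0123606 = 0.111178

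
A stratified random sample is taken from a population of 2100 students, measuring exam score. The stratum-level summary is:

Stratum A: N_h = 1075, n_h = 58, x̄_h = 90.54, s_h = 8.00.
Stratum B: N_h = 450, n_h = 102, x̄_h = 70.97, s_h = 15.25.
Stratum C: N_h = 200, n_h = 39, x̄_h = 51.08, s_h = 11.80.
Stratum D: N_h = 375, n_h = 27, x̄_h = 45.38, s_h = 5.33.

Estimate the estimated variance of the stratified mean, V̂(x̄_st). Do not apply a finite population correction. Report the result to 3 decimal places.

V̂(x̄_st) = Σ W_h² s_h²/n_h, with W_h = N_h/N and N = 2100:
  stratum A: (1075/2100)²·8.00²/58 = 0.289155
  stratum B: (450/2100)²·15.25²/102 = 0.104695
  stratum C: (200/2100)²·11.80²/39 = 0.0323833
  stratum D: (375/2100)²·5.33²/27 = 0.0335517
V̂(x̄_st) = 0.459785

V̂(x̄_st) ≈ 0.460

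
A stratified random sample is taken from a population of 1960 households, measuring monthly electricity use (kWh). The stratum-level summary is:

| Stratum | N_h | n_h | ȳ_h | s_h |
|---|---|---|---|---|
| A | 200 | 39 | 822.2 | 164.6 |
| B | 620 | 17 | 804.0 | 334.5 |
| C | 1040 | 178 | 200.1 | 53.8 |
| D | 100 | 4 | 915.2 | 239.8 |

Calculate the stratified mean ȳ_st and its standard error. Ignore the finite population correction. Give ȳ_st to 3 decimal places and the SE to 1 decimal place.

ȳ_st ≈ 491.094, SE ≈ 26.6

ȳ_st = Σ W_h ȳ_h = (200·822.2 + 620·804.0 + 1040·200.1 + 100·915.2)/1960 = 491.09388
V̂(ȳ_st) = Σ W_h² s_h²/n_h, with W_h = N_h/N and N = 1960:
  stratum A: (200/1960)²·164.6²/39 = 7.23341
  stratum B: (620/1960)²·334.5²/17 = 658.589
  stratum C: (1040/1960)²·53.8²/178 = 4.57825
  stratum D: (100/1960)²·239.8²/4 = 37.4219
V̂(ȳ_st) = 707.823
SE(ȳ_st) = √707.823 = 26.6049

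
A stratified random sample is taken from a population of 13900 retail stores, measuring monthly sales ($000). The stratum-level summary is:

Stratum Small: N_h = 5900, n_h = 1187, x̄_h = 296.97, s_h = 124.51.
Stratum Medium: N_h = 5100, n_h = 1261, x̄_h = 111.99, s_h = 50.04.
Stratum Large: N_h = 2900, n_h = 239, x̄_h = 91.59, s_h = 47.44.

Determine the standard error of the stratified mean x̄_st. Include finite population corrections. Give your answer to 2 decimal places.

V̂(x̄_st) = Σ W_h² (1 − n_h/N_h) s_h²/n_h, with W_h = N_h/N and N = 13900:
  stratum Small: (5900/13900)²·(1 − 1187/5900)·124.51²/1187 = 1.87965
  stratum Medium: (5100/13900)²·(1 − 1261/5100)·50.04²/1261 = 0.201223
  stratum Large: (2900/13900)²·(1 − 239/2900)·47.44²/239 = 0.376101
V̂(x̄_st) = 2.45698
SE(x̄_st) = √2.45698 = 1.56747

SE(x̄_st) ≈ 1.57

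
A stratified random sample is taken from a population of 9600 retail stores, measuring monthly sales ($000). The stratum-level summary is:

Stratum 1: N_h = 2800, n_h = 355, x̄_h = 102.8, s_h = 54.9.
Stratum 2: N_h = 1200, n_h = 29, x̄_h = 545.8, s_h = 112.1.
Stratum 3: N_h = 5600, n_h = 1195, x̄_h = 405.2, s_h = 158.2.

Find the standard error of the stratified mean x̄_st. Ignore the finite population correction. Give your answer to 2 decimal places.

SE(x̄_st) ≈ 3.82

V̂(x̄_st) = Σ W_h² s_h²/n_h, with W_h = N_h/N and N = 9600:
  stratum 1: (2800/9600)²·54.9²/355 = 0.722254
  stratum 2: (1200/9600)²·112.1²/29 = 6.7707
  stratum 3: (5600/9600)²·158.2²/1195 = 7.12654
V̂(x̄_st) = 14.6195
SE(x̄_st) = √14.6195 = 3.82354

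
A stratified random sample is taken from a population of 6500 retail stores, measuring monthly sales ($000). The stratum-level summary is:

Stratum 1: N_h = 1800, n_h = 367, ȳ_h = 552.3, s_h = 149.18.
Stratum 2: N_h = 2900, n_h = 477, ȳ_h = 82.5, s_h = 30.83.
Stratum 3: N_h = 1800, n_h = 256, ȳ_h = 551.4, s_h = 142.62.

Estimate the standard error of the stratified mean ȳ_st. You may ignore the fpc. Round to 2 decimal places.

V̂(ȳ_st) = Σ W_h² s_h²/n_h, with W_h = N_h/N and N = 6500:
  stratum 1: (1800/6500)²·149.18²/367 = 4.65022
  stratum 2: (2900/6500)²·30.83²/477 = 0.396641
  stratum 3: (1800/6500)²·142.62²/256 = 6.09311
V̂(ȳ_st) = 11.14
SE(ȳ_st) = √11.14 = 3.33766

SE(ȳ_st) ≈ 3.34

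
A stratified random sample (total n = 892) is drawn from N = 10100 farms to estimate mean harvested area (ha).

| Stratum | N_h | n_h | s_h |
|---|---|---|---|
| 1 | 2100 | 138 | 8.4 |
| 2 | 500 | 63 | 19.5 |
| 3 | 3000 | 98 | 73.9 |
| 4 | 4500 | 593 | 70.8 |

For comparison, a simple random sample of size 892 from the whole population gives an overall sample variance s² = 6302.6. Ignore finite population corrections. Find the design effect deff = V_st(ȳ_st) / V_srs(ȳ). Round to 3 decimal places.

deff ≈ 0.939

V̂(ȳ_st) = Σ W_h² s_h²/n_h, with W_h = N_h/N and N = 10100:
  stratum 1: (2100/10100)²·8.4²/138 = 0.0221042
  stratum 2: (500/10100)²·19.5²/63 = 0.014792
  stratum 3: (3000/10100)²·73.9²/98 = 4.91657
  stratum 4: (4500/10100)²·70.8²/593 = 1.67801
V_st = 6.63148
V_srs = s²/n = 6302.6/892 = 7.0657
deff = V_st / V_srs = 6.63148/7.0657 = 0.9385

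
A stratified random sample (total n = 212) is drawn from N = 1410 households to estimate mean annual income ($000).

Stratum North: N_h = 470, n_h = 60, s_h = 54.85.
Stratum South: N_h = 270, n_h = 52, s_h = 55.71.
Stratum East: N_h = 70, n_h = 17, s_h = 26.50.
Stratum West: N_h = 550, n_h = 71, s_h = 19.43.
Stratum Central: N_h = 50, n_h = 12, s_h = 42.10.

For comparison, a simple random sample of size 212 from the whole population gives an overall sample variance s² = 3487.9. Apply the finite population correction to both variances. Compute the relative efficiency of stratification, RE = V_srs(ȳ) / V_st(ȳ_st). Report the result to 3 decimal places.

RE ≈ 1.851

V̂(ȳ_st) = Σ W_h² (1 − n_h/N_h) s_h²/n_h, with W_h = N_h/N and N = 1410:
  stratum North: (470/1410)²·(1 − 60/470)·54.85²/60 = 4.8601
  stratum South: (270/1410)²·(1 − 52/270)·55.71²/52 = 1.76703
  stratum East: (70/1410)²·(1 − 17/70)·26.50²/17 = 0.0770865
  stratum West: (550/1410)²·(1 − 71/550)·19.43²/71 = 0.704607
  stratum Central: (50/1410)²·(1 − 12/50)·42.10²/12 = 0.141156
V_st = 7.54999
V_srs = (1 − 212/1410)·3487.9/212 = 13.9787
Relative efficiency = V_srs / V_st = 13.9787/7.54999 = 1.8515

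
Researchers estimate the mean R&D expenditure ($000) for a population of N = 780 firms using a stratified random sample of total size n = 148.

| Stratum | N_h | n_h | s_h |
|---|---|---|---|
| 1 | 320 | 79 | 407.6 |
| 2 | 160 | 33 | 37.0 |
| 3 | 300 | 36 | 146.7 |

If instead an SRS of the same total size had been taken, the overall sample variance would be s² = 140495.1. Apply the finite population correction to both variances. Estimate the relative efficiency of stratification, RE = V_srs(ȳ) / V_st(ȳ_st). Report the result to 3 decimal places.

V̂(ȳ_st) = Σ W_h² (1 − n_h/N_h) s_h²/n_h, with W_h = N_h/N and N = 780:
  stratum 1: (320/780)²·(1 − 79/320)·407.6²/79 = 266.575
  stratum 2: (160/780)²·(1 − 33/160)·37.0²/33 = 1.38556
  stratum 3: (300/780)²·(1 − 36/300)·146.7²/36 = 77.8204
V_st = 345.781
V_srs = (1 − 148/780)·140495.1/148 = 769.169
Relative efficiency = V_srs / V_st = 769.169/345.781 = 2.2244

RE ≈ 2.224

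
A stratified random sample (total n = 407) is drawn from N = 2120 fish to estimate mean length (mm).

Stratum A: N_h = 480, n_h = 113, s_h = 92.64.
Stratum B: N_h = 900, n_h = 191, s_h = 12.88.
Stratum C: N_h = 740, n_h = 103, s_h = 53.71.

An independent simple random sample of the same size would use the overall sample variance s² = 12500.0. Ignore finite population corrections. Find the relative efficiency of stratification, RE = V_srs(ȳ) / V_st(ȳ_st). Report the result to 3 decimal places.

V̂(ȳ_st) = Σ W_h² s_h²/n_h, with W_h = N_h/N and N = 2120:
  stratum A: (480/2120)²·92.64²/113 = 3.8934
  stratum B: (900/2120)²·12.88²/191 = 0.156535
  stratum C: (740/2120)²·53.71²/103 = 3.41244
V_st = 7.46238
V_srs = s²/n = 12500.0/407 = 30.7125
Relative efficiency = V_srs / V_st = 30.7125/7.46238 = 4.1157

RE ≈ 4.116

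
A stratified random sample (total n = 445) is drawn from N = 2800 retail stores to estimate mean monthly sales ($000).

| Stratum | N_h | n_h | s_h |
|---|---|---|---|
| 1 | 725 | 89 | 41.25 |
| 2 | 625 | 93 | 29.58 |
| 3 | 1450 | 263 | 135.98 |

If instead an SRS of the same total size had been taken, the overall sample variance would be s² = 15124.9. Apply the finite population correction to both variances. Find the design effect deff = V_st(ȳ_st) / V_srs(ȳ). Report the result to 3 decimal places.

deff ≈ 0.593

V̂(ȳ_st) = Σ W_h² (1 − n_h/N_h) s_h²/n_h, with W_h = N_h/N and N = 2800:
  stratum 1: (725/2800)²·(1 − 89/725)·41.25²/89 = 1.12444
  stratum 2: (625/2800)²·(1 − 93/625)·29.58²/93 = 0.399015
  stratum 3: (1450/2800)²·(1 − 263/1450)·135.98²/263 = 15.4347
V_st = 16.9581
V_srs = (1 − 445/2800)·15124.9/445 = 28.5868
deff = V_st / V_srs = 16.9581/28.5868 = 0.5932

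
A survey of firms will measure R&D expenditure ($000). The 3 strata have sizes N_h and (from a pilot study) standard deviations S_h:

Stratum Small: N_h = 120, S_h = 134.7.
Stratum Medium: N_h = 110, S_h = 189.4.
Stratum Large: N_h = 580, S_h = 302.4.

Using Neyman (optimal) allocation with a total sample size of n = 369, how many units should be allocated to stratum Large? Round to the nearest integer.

305

Neyman allocation: n_h = n · N_h S_h / Σ N_i S_i, with n = 369.
  stratum Small: N_h·S_h = 120·134.7 = 16164.00
  stratum Medium: N_h·S_h = 110·189.4 = 20834.00
  stratum Large: N_h·S_h = 580·302.4 = 175392.00
Σ N_h S_h = 212390.00
n for stratum Large = 369·175392.00/212390.00 = 304.721 → 305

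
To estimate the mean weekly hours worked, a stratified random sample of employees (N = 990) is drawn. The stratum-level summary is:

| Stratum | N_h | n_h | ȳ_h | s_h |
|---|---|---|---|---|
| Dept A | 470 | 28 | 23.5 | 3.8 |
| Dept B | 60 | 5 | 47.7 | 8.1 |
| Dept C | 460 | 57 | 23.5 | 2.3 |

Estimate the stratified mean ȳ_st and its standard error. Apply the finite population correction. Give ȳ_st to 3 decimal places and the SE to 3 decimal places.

ȳ_st ≈ 24.967, SE ≈ 0.414

ȳ_st = Σ W_h ȳ_h = (470·23.5 + 60·47.7 + 460·23.5)/990 = 24.96667
V̂(ȳ_st) = Σ W_h² (1 − n_h/N_h) s_h²/n_h, with W_h = N_h/N and N = 990:
  stratum Dept A: (470/990)²·(1 − 28/470)·3.8²/28 = 0.10931
  stratum Dept B: (60/990)²·(1 − 5/60)·8.1²/5 = 0.0441818
  stratum Dept C: (460/990)²·(1 − 57/460)·2.3²/57 = 0.0175539
V̂(ȳ_st) = 0.171045
SE(ȳ_st) = √0.171045 = 0.413576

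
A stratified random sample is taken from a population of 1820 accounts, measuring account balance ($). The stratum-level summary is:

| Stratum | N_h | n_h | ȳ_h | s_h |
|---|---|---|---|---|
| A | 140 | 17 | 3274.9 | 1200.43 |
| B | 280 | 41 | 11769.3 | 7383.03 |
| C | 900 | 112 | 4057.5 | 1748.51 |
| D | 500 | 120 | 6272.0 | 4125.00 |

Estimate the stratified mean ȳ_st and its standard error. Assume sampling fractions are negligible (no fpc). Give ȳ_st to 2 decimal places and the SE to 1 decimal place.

ȳ_st ≈ 5792.11, SE ≈ 222.1

ȳ_st = Σ W_h ȳ_h = (140·3274.9 + 280·11769.3 + 900·4057.5 + 500·6272.0)/1820 = 5792.10989
V̂(ȳ_st) = Σ W_h² s_h²/n_h, with W_h = N_h/N and N = 1820:
  stratum A: (140/1820)²·1200.43²/17 = 501.578
  stratum B: (280/1820)²·7383.03²/41 = 31467.2
  stratum C: (900/1820)²·1748.51²/112 = 6675.14
  stratum D: (500/1820)²·4125.00²/120 = 10702
V̂(ȳ_st) = 49345.9
SE(ȳ_st) = √49345.9 = 222.139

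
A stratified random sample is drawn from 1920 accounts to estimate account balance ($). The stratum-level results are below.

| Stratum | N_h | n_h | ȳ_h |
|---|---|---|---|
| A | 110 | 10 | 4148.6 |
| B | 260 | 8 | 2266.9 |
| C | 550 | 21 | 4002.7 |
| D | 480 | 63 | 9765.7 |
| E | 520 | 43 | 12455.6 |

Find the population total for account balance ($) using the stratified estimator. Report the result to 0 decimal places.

τ̂_st ≈ 14411673

τ̂_st = Σ N_h ȳ_h = 110·4148.6 + 260·2266.9 + 550·4002.7 + 480·9765.7 + 520·12455.6 = 14411673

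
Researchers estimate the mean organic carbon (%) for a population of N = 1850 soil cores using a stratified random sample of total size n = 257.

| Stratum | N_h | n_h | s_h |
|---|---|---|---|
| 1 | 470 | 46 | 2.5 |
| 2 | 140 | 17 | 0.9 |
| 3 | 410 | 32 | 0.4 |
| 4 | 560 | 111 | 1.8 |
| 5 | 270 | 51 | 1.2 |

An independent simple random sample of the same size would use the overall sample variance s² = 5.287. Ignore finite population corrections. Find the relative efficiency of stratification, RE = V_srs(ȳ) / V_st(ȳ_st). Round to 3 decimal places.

RE ≈ 1.637

V̂(ȳ_st) = Σ W_h² s_h²/n_h, with W_h = N_h/N and N = 1850:
  stratum 1: (470/1850)²·2.5²/46 = 0.00876949
  stratum 2: (140/1850)²·0.9²/17 = 0.000272866
  stratum 3: (410/1850)²·0.4²/32 = 0.000245581
  stratum 4: (560/1850)²·1.8²/111 = 0.00267457
  stratum 5: (270/1850)²·1.2²/51 = 0.000601418
V_st = 0.0125639
V_srs = s²/n = 5.287/257 = 0.020572
Relative efficiency = V_srs / V_st = 0.020572/0.0125639 = 1.6374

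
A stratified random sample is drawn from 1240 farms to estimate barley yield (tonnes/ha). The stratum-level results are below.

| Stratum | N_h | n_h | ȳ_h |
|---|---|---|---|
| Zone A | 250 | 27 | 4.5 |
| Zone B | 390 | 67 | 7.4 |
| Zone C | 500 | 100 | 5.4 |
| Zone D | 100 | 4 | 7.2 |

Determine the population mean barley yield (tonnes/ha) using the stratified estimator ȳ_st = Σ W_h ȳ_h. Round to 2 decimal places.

ȳ_st ≈ 5.99

N = Σ N_h = 1240. Stratum weights W_h = N_h/N.
ȳ_st = (250·4.5 + 390·7.4 + 500·5.4 + 100·7.2) / 1240 = 5.9927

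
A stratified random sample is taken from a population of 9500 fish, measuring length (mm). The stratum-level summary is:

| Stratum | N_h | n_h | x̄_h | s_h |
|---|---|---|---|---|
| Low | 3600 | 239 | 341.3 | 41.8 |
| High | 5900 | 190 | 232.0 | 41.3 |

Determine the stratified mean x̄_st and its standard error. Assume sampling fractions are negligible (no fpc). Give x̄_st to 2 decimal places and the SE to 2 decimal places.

x̄_st ≈ 273.42, SE ≈ 2.12

x̄_st = Σ W_h x̄_h = (3600·341.3 + 5900·232.0)/9500 = 273.41895
V̂(x̄_st) = Σ W_h² s_h²/n_h, with W_h = N_h/N and N = 9500:
  stratum Low: (3600/9500)²·41.8²/239 = 1.04981
  stratum High: (5900/9500)²·41.3²/190 = 3.46261
V̂(x̄_st) = 4.51242
SE(x̄_st) = √4.51242 = 2.12425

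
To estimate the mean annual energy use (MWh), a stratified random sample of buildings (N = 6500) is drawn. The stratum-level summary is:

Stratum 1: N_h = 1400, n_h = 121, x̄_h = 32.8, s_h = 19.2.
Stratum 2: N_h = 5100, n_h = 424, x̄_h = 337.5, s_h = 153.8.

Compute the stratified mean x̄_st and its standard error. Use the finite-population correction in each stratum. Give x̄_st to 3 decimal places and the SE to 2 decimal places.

x̄_st ≈ 271.872, SE ≈ 5.62

x̄_st = Σ W_h x̄_h = (1400·32.8 + 5100·337.5)/6500 = 271.87231
V̂(x̄_st) = Σ W_h² (1 − n_h/N_h) s_h²/n_h, with W_h = N_h/N and N = 6500:
  stratum 1: (1400/6500)²·(1 − 121/1400)·19.2²/121 = 0.129119
  stratum 2: (5100/6500)²·(1 − 424/5100)·153.8²/424 = 31.4894
V̂(x̄_st) = 31.6185
SE(x̄_st) = √31.6185 = 5.62304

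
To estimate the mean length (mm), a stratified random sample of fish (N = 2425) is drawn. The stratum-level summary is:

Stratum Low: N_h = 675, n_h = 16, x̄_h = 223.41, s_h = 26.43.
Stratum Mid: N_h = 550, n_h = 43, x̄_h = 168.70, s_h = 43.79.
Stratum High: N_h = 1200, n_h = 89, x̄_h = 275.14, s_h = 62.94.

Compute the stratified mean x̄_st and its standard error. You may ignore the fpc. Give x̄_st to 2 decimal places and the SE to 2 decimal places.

x̄_st = Σ W_h x̄_h = (675·223.41 + 550·168.70 + 1200·275.14)/2425 = 236.59990
V̂(x̄_st) = Σ W_h² s_h²/n_h, with W_h = N_h/N and N = 2425:
  stratum Low: (675/2425)²·26.43²/16 = 3.38266
  stratum Mid: (550/2425)²·43.79²/43 = 2.29395
  stratum High: (1200/2425)²·62.94²/89 = 10.8994
V̂(x̄_st) = 16.576
SE(x̄_st) = √16.576 = 4.07136

x̄_st ≈ 236.60, SE ≈ 4.07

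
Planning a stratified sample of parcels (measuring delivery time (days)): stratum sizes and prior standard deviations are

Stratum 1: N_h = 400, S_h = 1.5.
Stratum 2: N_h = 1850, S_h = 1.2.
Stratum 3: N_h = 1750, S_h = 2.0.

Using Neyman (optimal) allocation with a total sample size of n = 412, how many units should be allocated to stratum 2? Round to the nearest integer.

145

Neyman allocation: n_h = n · N_h S_h / Σ N_i S_i, with n = 412.
  stratum 1: N_h·S_h = 400·1.5 = 600.00
  stratum 2: N_h·S_h = 1850·1.2 = 2220.00
  stratum 3: N_h·S_h = 1750·2.0 = 3500.00
Σ N_h S_h = 6320.00
n for stratum 2 = 412·2220.00/6320.00 = 144.722 → 145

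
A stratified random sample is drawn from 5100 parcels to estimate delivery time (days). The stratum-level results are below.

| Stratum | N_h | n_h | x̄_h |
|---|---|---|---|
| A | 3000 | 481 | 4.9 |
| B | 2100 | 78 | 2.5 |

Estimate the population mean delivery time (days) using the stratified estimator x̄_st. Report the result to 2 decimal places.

N = Σ N_h = 5100. Stratum weights W_h = N_h/N.
x̄_st = (3000·4.9 + 2100·2.5) / 5100 = 3.9118

x̄_st ≈ 3.91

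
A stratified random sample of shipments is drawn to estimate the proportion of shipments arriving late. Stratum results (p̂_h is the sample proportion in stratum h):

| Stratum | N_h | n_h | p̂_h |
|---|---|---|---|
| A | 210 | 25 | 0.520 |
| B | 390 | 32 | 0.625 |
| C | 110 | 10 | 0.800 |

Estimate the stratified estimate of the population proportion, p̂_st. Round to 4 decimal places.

N = 710; stratum weights W_h = N_h/N.
p̂_st = Σ W_h p̂_h = (210·0.520 + 390·0.625 + 110·0.800)/710 = 0.62106

p̂_st ≈ 0.6211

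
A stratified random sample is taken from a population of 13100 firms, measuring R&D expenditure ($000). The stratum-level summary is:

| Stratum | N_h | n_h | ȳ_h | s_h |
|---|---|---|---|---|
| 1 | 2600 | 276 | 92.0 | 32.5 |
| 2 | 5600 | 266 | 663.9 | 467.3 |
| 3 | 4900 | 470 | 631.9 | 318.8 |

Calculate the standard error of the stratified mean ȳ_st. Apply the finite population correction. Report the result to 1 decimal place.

SE(ȳ_st) ≈ 13.1

V̂(ȳ_st) = Σ W_h² (1 − n_h/N_h) s_h²/n_h, with W_h = N_h/N and N = 13100:
  stratum 1: (2600/13100)²·(1 − 276/2600)·32.5²/276 = 0.134749
  stratum 2: (5600/13100)²·(1 − 266/5600)·467.3²/266 = 142.892
  stratum 3: (4900/13100)²·(1 − 470/4900)·318.8²/470 = 27.3524
V̂(ȳ_st) = 170.379
SE(ȳ_st) = √170.379 = 13.0529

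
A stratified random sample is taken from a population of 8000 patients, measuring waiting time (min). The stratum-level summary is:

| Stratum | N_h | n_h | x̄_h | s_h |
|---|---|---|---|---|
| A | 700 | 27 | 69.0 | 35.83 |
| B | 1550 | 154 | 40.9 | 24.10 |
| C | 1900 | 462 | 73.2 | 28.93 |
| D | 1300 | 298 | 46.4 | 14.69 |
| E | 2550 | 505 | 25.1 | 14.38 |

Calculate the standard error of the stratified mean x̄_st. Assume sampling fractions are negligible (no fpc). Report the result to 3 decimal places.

V̂(x̄_st) = Σ W_h² s_h²/n_h, with W_h = N_h/N and N = 8000:
  stratum A: (700/8000)²·35.83²/27 = 0.364037
  stratum B: (1550/8000)²·24.10²/154 = 0.141578
  stratum C: (1900/8000)²·28.93²/462 = 0.102184
  stratum D: (1300/8000)²·14.69²/298 = 0.019122
  stratum E: (2550/8000)²·14.38²/505 = 0.0416032
V̂(x̄_st) = 0.668525
SE(x̄_st) = √0.668525 = 0.817634

SE(x̄_st) ≈ 0.818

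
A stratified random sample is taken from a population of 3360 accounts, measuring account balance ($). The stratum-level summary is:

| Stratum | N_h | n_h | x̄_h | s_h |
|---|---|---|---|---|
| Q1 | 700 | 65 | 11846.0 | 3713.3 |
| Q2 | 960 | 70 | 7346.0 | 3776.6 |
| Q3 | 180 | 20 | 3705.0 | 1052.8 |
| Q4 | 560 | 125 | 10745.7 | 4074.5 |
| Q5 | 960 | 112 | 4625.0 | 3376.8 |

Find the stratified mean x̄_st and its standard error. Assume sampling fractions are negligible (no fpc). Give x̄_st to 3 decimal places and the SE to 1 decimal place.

x̄_st ≈ 7877.635, SE ≈ 194.9

x̄_st = Σ W_h x̄_h = (700·11846.0 + 960·7346.0 + 180·3705.0 + 560·10745.7 + 960·4625.0)/3360 = 7877.63452
V̂(x̄_st) = Σ W_h² s_h²/n_h, with W_h = N_h/N and N = 3360:
  stratum Q1: (700/3360)²·3713.3²/65 = 9207.13
  stratum Q2: (960/3360)²·3776.6²/70 = 16632.9
  stratum Q3: (180/3360)²·1052.8²/20 = 159.048
  stratum Q4: (560/3360)²·4074.5²/125 = 3689.23
  stratum Q5: (960/3360)²·3376.8²/112 = 8311.06
V̂(x̄_st) = 37999.4
SE(x̄_st) = √37999.4 = 194.934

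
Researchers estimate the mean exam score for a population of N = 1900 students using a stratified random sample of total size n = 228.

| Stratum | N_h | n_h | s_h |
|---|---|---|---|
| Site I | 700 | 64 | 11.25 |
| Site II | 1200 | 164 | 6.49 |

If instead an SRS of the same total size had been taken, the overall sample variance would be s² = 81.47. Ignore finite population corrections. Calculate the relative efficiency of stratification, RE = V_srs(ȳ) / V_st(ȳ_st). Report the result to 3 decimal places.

V̂(ȳ_st) = Σ W_h² s_h²/n_h, with W_h = N_h/N and N = 1900:
  stratum Site I: (700/1900)²·11.25²/64 = 0.268419
  stratum Site II: (1200/1900)²·6.49²/164 = 0.102447
V_st = 0.370867
V_srs = s²/n = 81.47/228 = 0.357325
Relative efficiency = V_srs / V_st = 0.357325/0.370867 = 0.9635

RE ≈ 0.963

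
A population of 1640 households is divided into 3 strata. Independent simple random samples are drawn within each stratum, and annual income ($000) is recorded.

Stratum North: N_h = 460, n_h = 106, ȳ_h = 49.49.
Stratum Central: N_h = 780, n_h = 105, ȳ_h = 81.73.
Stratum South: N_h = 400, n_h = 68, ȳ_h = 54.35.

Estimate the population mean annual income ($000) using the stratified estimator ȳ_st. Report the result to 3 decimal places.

ȳ_st ≈ 66.009

N = Σ N_h = 1640. Stratum weights W_h = N_h/N.
ȳ_st = (460·49.49 + 780·81.73 + 400·54.35) / 1640 = 66.00902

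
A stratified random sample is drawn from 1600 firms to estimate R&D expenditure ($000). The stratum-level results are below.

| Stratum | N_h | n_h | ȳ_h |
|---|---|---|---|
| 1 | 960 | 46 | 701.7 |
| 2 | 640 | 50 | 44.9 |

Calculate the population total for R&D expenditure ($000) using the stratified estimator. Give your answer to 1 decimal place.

τ̂_st = Σ N_h ȳ_h = 960·701.7 + 640·44.9 = 702368.0

τ̂_st ≈ 702368.0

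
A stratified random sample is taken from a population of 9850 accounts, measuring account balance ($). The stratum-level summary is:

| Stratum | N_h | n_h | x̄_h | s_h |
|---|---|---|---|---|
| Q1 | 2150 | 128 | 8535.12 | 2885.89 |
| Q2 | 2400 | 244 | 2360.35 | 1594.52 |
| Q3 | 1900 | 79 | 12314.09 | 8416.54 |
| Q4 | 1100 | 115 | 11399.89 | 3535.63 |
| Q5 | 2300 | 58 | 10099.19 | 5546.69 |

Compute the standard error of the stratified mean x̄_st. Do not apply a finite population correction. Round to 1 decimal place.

V̂(x̄_st) = Σ W_h² s_h²/n_h, with W_h = N_h/N and N = 9850:
  stratum Q1: (2150/9850)²·2885.89²/128 = 3099.95
  stratum Q2: (2400/9850)²·1594.52²/244 = 618.615
  stratum Q3: (1900/9850)²·8416.54²/79 = 33363.7
  stratum Q4: (1100/9850)²·3535.63²/115 = 1355.65
  stratum Q5: (2300/9850)²·5546.69²/58 = 28921.6
V̂(x̄_st) = 67359.6
SE(x̄_st) = √67359.6 = 259.537

SE(x̄_st) ≈ 259.5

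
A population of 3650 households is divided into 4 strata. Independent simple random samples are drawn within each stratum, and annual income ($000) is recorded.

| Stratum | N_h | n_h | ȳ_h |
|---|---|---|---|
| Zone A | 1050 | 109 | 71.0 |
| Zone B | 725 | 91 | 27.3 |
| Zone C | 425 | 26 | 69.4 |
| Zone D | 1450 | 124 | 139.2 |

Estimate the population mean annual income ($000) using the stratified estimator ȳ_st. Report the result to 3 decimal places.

N = Σ N_h = 3650. Stratum weights W_h = N_h/N.
ȳ_st = (1050·71.0 + 725·27.3 + 425·69.4 + 1450·139.2) / 3650 = 89.22671

ȳ_st ≈ 89.227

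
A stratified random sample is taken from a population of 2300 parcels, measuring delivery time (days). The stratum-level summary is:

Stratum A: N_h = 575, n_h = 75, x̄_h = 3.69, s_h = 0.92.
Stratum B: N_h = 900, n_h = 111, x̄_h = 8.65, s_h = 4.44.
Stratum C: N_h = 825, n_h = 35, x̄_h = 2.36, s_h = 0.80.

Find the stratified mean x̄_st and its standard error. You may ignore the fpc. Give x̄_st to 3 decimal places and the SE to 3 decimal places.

x̄_st = Σ W_h x̄_h = (575·3.69 + 900·8.65 + 825·2.36)/2300 = 5.15380
V̂(x̄_st) = Σ W_h² s_h²/n_h, with W_h = N_h/N and N = 2300:
  stratum A: (575/2300)²·0.92²/75 = 0.000705333
  stratum B: (900/2300)²·4.44²/111 = 0.027194
  stratum C: (825/2300)²·0.80²/35 = 0.00235269
V̂(x̄_st) = 0.030252
SE(x̄_st) = √0.030252 = 0.173931

x̄_st ≈ 5.154, SE ≈ 0.174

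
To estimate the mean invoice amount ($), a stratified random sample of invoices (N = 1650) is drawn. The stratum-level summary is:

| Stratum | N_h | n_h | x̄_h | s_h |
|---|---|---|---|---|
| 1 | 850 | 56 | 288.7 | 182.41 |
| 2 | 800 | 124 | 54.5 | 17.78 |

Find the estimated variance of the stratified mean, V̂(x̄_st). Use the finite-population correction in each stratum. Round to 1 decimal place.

V̂(x̄_st) ≈ 147.8

V̂(x̄_st) = Σ W_h² (1 − n_h/N_h) s_h²/n_h, with W_h = N_h/N and N = 1650:
  stratum 1: (850/1650)²·(1 − 56/850)·182.41²/56 = 147.293
  stratum 2: (800/1650)²·(1 − 124/800)·17.78²/124 = 0.50642
V̂(x̄_st) = 147.799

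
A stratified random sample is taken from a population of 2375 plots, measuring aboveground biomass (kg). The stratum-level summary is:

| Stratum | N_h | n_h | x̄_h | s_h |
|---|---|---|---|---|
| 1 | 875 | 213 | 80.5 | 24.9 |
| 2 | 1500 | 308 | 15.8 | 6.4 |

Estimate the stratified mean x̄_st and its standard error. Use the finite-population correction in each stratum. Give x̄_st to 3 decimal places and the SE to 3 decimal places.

x̄_st ≈ 39.637, SE ≈ 0.584

x̄_st = Σ W_h x̄_h = (875·80.5 + 1500·15.8)/2375 = 39.63684
V̂(x̄_st) = Σ W_h² (1 − n_h/N_h) s_h²/n_h, with W_h = N_h/N and N = 2375:
  stratum 1: (875/2375)²·(1 − 213/875)·24.9²/213 = 0.298922
  stratum 2: (1500/2375)²·(1 − 308/1500)·6.4²/308 = 0.042155
V̂(x̄_st) = 0.341077
SE(x̄_st) = √0.341077 = 0.584018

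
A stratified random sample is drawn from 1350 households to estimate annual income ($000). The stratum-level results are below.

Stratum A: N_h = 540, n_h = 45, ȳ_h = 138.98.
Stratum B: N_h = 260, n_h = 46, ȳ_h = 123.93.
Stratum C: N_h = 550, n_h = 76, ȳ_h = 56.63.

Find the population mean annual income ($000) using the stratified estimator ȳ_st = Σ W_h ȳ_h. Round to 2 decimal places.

N = Σ N_h = 1350. Stratum weights W_h = N_h/N.
ȳ_st = (540·138.98 + 260·123.93 + 550·56.63) / 1350 = 102.5315

ȳ_st ≈ 102.53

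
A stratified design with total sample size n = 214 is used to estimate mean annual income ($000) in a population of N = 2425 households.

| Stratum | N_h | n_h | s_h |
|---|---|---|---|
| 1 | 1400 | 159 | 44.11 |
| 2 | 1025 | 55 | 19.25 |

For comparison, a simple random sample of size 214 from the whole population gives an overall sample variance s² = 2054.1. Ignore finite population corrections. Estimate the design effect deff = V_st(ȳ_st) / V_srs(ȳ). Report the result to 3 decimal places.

deff ≈ 0.550

V̂(ȳ_st) = Σ W_h² s_h²/n_h, with W_h = N_h/N and N = 2425:
  stratum 1: (1400/2425)²·44.11²/159 = 4.07859
  stratum 2: (1025/2425)²·19.25²/55 = 1.20371
V_st = 5.2823
V_srs = s²/n = 2054.1/214 = 9.5986
deff = V_st / V_srs = 5.2823/9.5986 = 0.5503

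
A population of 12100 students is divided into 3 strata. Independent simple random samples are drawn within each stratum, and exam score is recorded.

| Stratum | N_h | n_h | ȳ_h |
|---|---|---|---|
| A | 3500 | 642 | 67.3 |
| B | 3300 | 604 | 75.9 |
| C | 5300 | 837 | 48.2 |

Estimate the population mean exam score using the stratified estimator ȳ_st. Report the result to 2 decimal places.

ȳ_st ≈ 61.28

N = Σ N_h = 12100. Stratum weights W_h = N_h/N.
ȳ_st = (3500·67.3 + 3300·75.9 + 5300·48.2) / 12100 = 61.2793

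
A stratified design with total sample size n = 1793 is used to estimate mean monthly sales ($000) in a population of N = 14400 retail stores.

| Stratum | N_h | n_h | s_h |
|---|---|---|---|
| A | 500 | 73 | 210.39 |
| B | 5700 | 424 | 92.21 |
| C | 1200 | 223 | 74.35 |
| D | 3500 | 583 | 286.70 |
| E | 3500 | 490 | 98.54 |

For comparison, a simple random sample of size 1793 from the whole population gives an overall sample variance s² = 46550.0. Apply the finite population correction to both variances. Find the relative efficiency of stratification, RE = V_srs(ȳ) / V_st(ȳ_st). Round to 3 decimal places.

V̂(ȳ_st) = Σ W_h² (1 − n_h/N_h) s_h²/n_h, with W_h = N_h/N and N = 14400:
  stratum A: (500/14400)²·(1 − 73/500)·210.39²/73 = 0.62431
  stratum B: (5700/14400)²·(1 − 424/5700)·92.21²/424 = 2.90834
  stratum C: (1200/14400)²·(1 − 223/1200)·74.35²/223 = 0.140155
  stratum D: (3500/14400)²·(1 − 583/3500)·286.70²/583 = 6.94171
  stratum E: (3500/14400)²·(1 − 490/3500)·98.54²/490 = 1.00679
V_st = 11.6213
V_srs = (1 − 1793/14400)·46550.0/1793 = 22.7294
Relative efficiency = V_srs / V_st = 22.7294/11.6213 = 1.9558

RE ≈ 1.956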